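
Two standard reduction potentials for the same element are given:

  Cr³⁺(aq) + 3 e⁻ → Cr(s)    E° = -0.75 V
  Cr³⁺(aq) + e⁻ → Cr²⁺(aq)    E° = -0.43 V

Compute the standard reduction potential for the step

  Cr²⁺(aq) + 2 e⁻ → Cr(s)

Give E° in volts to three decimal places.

Sequential free energies add, so n₃E°₃ = n₁E°₁ + n₂E°₂.
With n₃ = 3, and the known step contributing 1×(-0.43) V, the unknown satisfies 2·E° = 3×(-0.75) − 1×(-0.43) = -1.820.
E° = -1.820 / 2 = -0.910 V.

-0.910 V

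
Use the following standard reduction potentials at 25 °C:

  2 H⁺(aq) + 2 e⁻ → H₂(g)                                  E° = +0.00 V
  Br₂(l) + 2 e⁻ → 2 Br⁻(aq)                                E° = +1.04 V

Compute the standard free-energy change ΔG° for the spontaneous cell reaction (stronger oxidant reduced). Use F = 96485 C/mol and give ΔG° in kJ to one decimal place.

Br₂/Br⁻ (E° = +1.04 V) is the cathode; H⁺/H₂ (E° = +0.00 V) is the anode, so E°cell = +1.04 V.
Balancing electrons gives n = 2 (lcm of 2 and 2).
ΔG° = −nFE° = −(2)(96485)(+1.04) = -200,689 J = -200.7 kJ.

-200.7 kJ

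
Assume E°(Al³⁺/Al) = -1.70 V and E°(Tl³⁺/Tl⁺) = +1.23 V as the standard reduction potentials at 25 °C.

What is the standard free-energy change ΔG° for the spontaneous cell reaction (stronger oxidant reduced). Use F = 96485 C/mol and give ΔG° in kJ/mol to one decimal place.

-1696.2 kJ/mol

Tl³⁺/Tl⁺ (E° = +1.23 V) is the cathode; Al³⁺/Al (E° = -1.70 V) is the anode, so E°cell = +2.93 V.
Balancing electrons gives n = 6 (lcm of 2 and 3).
ΔG° = −nFE° = −(6)(96485)(+2.93) = -1,696,206 J = -1696.2 kJ/mol.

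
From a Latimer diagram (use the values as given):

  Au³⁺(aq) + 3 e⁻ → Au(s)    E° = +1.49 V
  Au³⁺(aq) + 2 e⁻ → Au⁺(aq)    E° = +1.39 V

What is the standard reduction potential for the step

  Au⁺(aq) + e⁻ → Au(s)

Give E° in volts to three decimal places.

+1.690 V

Sequential free energies add, so n₃E°₃ = n₁E°₁ + n₂E°₂.
With n₃ = 3, and the known step contributing 2×(+1.39) V, the unknown satisfies 1·E° = 3×(+1.49) − 2×(+1.39) = +1.690.
E° = +1.690 / 1 = +1.690 V.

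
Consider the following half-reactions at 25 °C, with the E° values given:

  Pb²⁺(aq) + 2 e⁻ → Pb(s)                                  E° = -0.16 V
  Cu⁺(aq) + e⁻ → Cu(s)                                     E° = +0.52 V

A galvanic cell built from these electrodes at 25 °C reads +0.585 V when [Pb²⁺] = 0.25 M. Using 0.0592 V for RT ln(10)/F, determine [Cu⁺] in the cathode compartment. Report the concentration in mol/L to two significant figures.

Cu⁺/Cu is the cathode, Pb²⁺/Pb the anode: E°cell = +0.68 V, n = 2.
Overall reaction: 2 Cu⁺(aq) + Pb(s) → 2 Cu(s) + Pb²⁺(aq); Q = [Pb²⁺]^1/[Cu⁺]^2.
From E = E° − (0.0592/n) log Q: log Q = (E° − E)·n/0.0592 = (+0.68 − (+0.585))·2/0.0592 = 3.2095.
So 2·log[Cu⁺] = 1·log(0.25) − log Q = -0.6021 − (3.2095) = -3.8116; log[Cu⁺] = -3.8116 / 2 = -1.9058; [Cu⁺] = 10^(-1.9058) ≈ 0.012 M.

0.012 M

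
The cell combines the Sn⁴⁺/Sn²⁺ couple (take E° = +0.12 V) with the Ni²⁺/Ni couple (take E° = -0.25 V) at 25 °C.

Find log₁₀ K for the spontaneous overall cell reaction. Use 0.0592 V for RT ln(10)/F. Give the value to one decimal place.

Cathode: Sn⁴⁺/Sn²⁺; anode: Ni²⁺/Ni. E°cell = +0.37 V, n = 2.
log K = nE°cell / 0.0592 = (2)(+0.37) / 0.0592 = 12.5.

12.5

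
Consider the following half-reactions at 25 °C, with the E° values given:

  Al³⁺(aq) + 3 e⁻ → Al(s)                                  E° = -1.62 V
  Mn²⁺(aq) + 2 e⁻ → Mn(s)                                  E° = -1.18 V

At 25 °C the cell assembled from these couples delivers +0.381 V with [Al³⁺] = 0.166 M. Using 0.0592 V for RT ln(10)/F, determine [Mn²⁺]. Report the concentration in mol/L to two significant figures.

Mn²⁺/Mn is the cathode, Al³⁺/Al the anode: E°cell = +0.44 V, n = 6.
Overall reaction: 3 Mn²⁺(aq) + 2 Al(s) → 3 Mn(s) + 2 Al³⁺(aq); Q = [Al³⁺]^2/[Mn²⁺]^3.
From E = E° − (0.0592/n) log Q: log Q = (E° − E)·n/0.0592 = (+0.44 − (+0.381))·6/0.0592 = 5.9797.
So 3·log[Mn²⁺] = 2·log(0.166) − log Q = -1.5598 − (5.9797) = -7.5395; log[Mn²⁺] = -7.5395 / 3 = -2.5132; [Mn²⁺] = 10^(-2.5132) ≈ 0.0031 M.

0.0031 M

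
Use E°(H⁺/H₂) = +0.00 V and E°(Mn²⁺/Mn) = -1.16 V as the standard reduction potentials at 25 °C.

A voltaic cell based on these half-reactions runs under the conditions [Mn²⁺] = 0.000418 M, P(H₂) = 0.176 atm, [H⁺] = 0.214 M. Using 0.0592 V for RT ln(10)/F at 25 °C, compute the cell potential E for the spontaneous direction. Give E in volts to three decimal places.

+1.243 V

H⁺/H₂ is the cathode (higher E°), Mn²⁺/Mn the anode: E°cell = +0.00 − (-1.16) = +1.16 V, n = 2.
Overall: 2 H⁺(aq) + Mn(s) → H₂(g) + Mn²⁺(aq)
Q = P(H₂)·[Mn²⁺] / ([H⁺]^2); log Q = -2.794.
E = E° − (0.0592/n) log Q = +1.16 − (0.0592/2)(-2.794) = +1.243 V.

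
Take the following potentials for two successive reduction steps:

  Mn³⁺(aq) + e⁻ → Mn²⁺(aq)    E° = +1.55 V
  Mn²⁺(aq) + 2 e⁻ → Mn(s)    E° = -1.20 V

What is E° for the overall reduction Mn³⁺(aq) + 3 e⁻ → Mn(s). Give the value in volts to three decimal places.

Adding the free-energy changes (−nFE°) of the two steps gives −n₃FE°₃ = −n₁FE°₁ − n₂FE°₂.
E°₃ = (1×+1.55 + 2×-1.20) / 3 = (-0.850) / 3 = -0.283 V.

-0.283 V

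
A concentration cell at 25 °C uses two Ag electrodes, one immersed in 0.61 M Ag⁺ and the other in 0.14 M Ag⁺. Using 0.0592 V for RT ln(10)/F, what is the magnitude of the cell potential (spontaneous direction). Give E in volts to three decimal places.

For a concentration cell E°cell = 0. The 0.61 M side is the cathode (reduction is favoured where [Ag⁺] is higher).
With n = 1, E = −(0.0592/1) log([Ag⁺]ₐₙ/[Ag⁺]꜀ₐₜ) = −(0.0592/1) log(0.14/0.61) = −(0.0592/1)(-0.639) = +0.038 V.

+0.038 V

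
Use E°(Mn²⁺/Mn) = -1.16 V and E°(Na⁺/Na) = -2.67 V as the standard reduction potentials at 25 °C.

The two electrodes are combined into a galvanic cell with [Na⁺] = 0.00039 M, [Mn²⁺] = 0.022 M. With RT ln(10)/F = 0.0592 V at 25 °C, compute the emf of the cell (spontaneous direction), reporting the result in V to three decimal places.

+1.663 V

Mn²⁺/Mn is the cathode (higher E°), Na⁺/Na the anode: E°cell = -1.16 − (-2.67) = +1.51 V, n = 2.
Overall: Mn²⁺(aq) + 2 Na(s) → Mn(s) + 2 Na⁺(aq)
Q = [Na⁺]^2 / ([Mn²⁺]); log Q = -5.160.
E = E° − (0.0592/n) log Q = +1.51 − (0.0592/2)(-5.160) = +1.663 V.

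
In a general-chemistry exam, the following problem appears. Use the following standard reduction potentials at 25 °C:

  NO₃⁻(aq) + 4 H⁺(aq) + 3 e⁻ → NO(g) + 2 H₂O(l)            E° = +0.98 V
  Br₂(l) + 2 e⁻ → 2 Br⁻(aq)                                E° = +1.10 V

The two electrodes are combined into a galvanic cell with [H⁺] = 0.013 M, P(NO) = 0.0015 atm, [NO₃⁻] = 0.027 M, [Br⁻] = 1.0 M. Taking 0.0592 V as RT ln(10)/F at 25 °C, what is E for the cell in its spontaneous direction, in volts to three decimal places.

+0.244 V

Br₂/Br⁻ is the cathode (higher E°), NO₃⁻/NO the anode: E°cell = +1.10 − (+0.98) = +0.12 V, n = 6.
Overall: 3 Br₂(l) + 2 NO(g) + 4 H₂O(l) → 6 Br⁻(aq) + 2 NO₃⁻(aq) + 8 H⁺(aq)
Q = [Br⁻]^6·[NO₃⁻]^2·[H⁺]^8 / (P(NO)^2); log Q = -12.578.
E = E° − (0.0592/n) log Q = +0.12 − (0.0592/6)(-12.578) = +0.244 V.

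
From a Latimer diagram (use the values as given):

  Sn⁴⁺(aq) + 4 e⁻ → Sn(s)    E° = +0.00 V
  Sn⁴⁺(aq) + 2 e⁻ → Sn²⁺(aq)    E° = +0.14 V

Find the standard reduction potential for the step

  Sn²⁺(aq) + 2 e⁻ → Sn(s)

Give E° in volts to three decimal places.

-0.140 V

Sequential free energies add, so n₃E°₃ = n₁E°₁ + n₂E°₂.
With n₃ = 4, and the known step contributing 2×(+0.14) V, the unknown satisfies 2·E° = 4×(+0.00) − 2×(+0.14) = -0.280.
E° = -0.280 / 2 = -0.140 V.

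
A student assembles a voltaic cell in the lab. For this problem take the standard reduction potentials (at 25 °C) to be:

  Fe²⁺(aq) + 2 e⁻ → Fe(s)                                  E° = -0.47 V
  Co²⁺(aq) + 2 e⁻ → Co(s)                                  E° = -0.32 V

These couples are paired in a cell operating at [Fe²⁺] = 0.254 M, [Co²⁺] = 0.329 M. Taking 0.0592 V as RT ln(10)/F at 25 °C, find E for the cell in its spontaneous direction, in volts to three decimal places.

Co²⁺/Co is the cathode (higher E°), Fe²⁺/Fe the anode: E°cell = -0.32 − (-0.47) = +0.15 V, n = 2.
Overall: Co²⁺(aq) + Fe(s) → Co(s) + Fe²⁺(aq)
Q = [Fe²⁺] / ([Co²⁺]); log Q = -0.112.
E = E° − (0.0592/n) log Q = +0.15 − (0.0592/2)(-0.112) = +0.153 V.

+0.153 V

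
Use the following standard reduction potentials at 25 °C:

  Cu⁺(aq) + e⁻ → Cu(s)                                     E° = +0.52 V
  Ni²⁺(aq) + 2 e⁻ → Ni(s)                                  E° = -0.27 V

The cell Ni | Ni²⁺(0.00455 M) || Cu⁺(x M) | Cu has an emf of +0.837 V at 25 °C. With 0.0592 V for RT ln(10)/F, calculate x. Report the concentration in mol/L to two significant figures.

0.42 M

Cu⁺/Cu is the cathode, Ni²⁺/Ni the anode: E°cell = +0.79 V, n = 2.
Overall reaction: 2 Cu⁺(aq) + Ni(s) → 2 Cu(s) + Ni²⁺(aq); Q = [Ni²⁺]^1/[Cu⁺]^2.
From E = E° − (0.0592/n) log Q: log Q = (E° − E)·n/0.0592 = (+0.79 − (+0.837))·2/0.0592 = -1.5878.
So 2·log[Cu⁺] = 1·log(0.00455) − log Q = -2.3420 − (-1.5878) = -0.7542; log[Cu⁺] = -0.7542 / 2 = -0.3771; [Cu⁺] = 10^(-0.3771) ≈ 0.42 M.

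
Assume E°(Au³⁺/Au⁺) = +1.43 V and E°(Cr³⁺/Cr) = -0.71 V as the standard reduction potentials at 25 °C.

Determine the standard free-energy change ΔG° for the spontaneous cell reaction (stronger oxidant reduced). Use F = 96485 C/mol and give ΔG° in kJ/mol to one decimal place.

Au³⁺/Au⁺ (E° = +1.43 V) is the cathode; Cr³⁺/Cr (E° = -0.71 V) is the anode, so E°cell = +2.14 V.
Balancing electrons gives n = 6 (lcm of 2 and 3).
ΔG° = −nFE° = −(6)(96485)(+2.14) = -1,238,867 J = -1238.9 kJ/mol.

-1238.9 kJ/mol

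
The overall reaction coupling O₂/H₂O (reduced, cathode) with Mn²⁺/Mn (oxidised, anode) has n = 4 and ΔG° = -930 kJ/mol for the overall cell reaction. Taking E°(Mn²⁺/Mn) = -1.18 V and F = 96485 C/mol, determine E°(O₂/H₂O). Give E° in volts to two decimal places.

E°cell = −ΔG°/(nF) = −(-930×10³)/((4)(96485)) = +2.410 V.
Since O₂/H₂O is the cathode and Mn²⁺/Mn the anode, E°cell = E°(O₂/H₂O) − E°(Mn²⁺/Mn).
So E°(O₂/H₂O) = E°cell + E°(Mn²⁺/Mn) = +2.410 + (-1.18) = +1.23 V.

+1.23 V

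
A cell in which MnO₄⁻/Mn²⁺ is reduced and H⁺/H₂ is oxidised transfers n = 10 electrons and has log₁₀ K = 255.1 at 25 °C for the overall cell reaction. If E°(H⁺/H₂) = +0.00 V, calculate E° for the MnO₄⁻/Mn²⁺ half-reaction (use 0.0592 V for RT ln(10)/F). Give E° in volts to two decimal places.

+1.51 V

E°cell = (0.0592/n)·log K = (0.0592/10)(255.1) = +1.510 V.
Since MnO₄⁻/Mn²⁺ is the cathode and H⁺/H₂ the anode, E°cell = E°(MnO₄⁻/Mn²⁺) − E°(H⁺/H₂).
So E°(MnO₄⁻/Mn²⁺) = E°cell + E°(H⁺/H₂) = +1.510 + (+0.00) = +1.51 V.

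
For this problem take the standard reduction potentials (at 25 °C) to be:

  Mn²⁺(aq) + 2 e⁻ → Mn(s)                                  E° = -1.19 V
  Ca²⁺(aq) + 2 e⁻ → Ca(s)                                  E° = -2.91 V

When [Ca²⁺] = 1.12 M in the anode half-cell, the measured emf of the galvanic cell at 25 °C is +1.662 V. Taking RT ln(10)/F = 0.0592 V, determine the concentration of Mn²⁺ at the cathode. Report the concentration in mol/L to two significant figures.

Mn²⁺/Mn is the cathode, Ca²⁺/Ca the anode: E°cell = +1.72 V, n = 2.
Overall reaction: Mn²⁺(aq) + Ca(s) → Mn(s) + Ca²⁺(aq); Q = [Ca²⁺]^1/[Mn²⁺]^1.
From E = E° − (0.0592/n) log Q: log Q = (E° − E)·n/0.0592 = (+1.72 − (+1.662))·2/0.0592 = 1.9595.
So 1·log[Mn²⁺] = 1·log(1.12) − log Q = 0.0492 − (1.9595) = -1.9103; [Mn²⁺] = 10^(-1.9103) ≈ 0.012 M.

0.012 M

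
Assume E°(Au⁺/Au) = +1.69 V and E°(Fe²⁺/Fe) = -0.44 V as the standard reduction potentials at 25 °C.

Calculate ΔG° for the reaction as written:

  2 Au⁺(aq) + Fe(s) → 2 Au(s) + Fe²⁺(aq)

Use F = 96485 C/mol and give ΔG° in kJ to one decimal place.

As written, Au⁺/Au is reduced (cathode) and Fe²⁺/Fe is oxidised (anode), so E°cell = (+1.69) − (-0.44) = +2.13 V.
Balancing electrons gives n = 2.
ΔG° = −nFE° = −(2)(96485)(+2.13) = -411,026 J = -411.0 kJ.

-411.0 kJ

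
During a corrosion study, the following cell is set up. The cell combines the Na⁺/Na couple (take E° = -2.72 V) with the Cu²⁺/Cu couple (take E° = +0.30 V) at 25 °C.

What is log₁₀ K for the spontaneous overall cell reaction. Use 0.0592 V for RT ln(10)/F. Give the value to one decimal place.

Cathode: Cu²⁺/Cu; anode: Na⁺/Na. E°cell = +3.02 V, n = 2.
log K = nE°cell / 0.0592 = (2)(+3.02) / 0.0592 = 102.0.

102.0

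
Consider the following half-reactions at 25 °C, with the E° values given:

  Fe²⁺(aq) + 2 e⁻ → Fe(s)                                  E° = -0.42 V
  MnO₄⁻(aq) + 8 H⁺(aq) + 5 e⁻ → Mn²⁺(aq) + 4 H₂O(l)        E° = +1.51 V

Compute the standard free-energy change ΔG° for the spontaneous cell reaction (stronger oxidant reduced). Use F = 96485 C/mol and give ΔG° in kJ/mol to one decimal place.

-1862.2 kJ/mol

MnO₄⁻/Mn²⁺ (E° = +1.51 V) is the cathode; Fe²⁺/Fe (E° = -0.42 V) is the anode, so E°cell = +1.93 V.
Balancing electrons gives n = 10 (lcm of 5 and 2).
ΔG° = −nFE° = −(10)(96485)(+1.93) = -1,862,160 J = -1862.2 kJ/mol.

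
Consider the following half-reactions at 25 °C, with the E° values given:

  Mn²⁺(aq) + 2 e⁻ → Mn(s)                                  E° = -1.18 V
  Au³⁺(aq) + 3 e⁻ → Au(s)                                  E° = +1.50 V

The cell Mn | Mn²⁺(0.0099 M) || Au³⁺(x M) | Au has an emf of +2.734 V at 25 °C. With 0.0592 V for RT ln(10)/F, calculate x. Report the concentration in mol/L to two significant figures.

0.54 M

Au³⁺/Au is the cathode, Mn²⁺/Mn the anode: E°cell = +2.68 V, n = 6.
Overall reaction: 2 Au³⁺(aq) + 3 Mn(s) → 2 Au(s) + 3 Mn²⁺(aq); Q = [Mn²⁺]^3/[Au³⁺]^2.
From E = E° − (0.0592/n) log Q: log Q = (E° − E)·n/0.0592 = (+2.68 − (+2.734))·6/0.0592 = -5.4730.
So 2·log[Au³⁺] = 3·log(0.0099) − log Q = -6.0131 − (-5.4730) = -0.5401; log[Au³⁺] = -0.5401 / 2 = -0.2701; [Au³⁺] = 10^(-0.2701) ≈ 0.54 M.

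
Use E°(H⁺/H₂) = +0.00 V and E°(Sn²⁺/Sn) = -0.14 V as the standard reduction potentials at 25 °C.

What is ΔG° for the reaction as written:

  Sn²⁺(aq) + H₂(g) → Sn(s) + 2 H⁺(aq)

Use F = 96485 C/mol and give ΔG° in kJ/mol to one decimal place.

+27.0 kJ/mol

As written, Sn²⁺/Sn is reduced (cathode) and H⁺/H₂ is oxidised (anode), so E°cell = (-0.14) − (+0.00) = -0.14 V.
Balancing electrons gives n = 2.
ΔG° = −nFE° = −(2)(96485)(-0.14) = 27,016 J = +27.0 kJ/mol.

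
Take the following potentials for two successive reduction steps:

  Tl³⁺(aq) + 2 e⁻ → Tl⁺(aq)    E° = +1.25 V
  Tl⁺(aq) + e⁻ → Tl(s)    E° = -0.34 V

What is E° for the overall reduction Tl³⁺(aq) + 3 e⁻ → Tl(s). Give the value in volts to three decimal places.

Adding the free-energy changes (−nFE°) of the two steps gives −n₃FE°₃ = −n₁FE°₁ − n₂FE°₂.
E°₃ = (2×+1.25 + 1×-0.34) / 3 = (+2.160) / 3 = +0.720 V.

+0.720 V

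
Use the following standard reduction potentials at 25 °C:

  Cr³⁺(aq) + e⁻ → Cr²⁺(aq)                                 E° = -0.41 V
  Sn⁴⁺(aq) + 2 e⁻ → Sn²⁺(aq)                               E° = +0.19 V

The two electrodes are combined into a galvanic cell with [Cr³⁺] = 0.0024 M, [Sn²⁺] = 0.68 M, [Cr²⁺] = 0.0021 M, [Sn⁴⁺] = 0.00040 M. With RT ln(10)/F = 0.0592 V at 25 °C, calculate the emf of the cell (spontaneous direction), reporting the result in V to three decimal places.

+0.501 V

Sn⁴⁺/Sn²⁺ is the cathode (higher E°), Cr³⁺/Cr²⁺ the anode: E°cell = +0.19 − (-0.41) = +0.60 V, n = 2.
Overall: Sn⁴⁺(aq) + 2 Cr²⁺(aq) → Sn²⁺(aq) + 2 Cr³⁺(aq)
Q = [Sn²⁺]·[Cr³⁺]^2 / ([Sn⁴⁺]·[Cr²⁺]^2); log Q = 3.346.
E = E° − (0.0592/n) log Q = +0.60 − (0.0592/2)(3.346) = +0.501 V.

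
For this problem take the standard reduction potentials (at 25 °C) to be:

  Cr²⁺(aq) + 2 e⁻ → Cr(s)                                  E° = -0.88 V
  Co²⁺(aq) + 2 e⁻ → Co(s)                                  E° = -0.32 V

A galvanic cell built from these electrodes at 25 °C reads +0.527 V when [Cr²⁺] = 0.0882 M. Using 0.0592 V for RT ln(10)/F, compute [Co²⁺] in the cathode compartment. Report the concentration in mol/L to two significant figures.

Co²⁺/Co is the cathode, Cr²⁺/Cr the anode: E°cell = +0.56 V, n = 2.
Overall reaction: Co²⁺(aq) + Cr(s) → Co(s) + Cr²⁺(aq); Q = [Cr²⁺]^1/[Co²⁺]^1.
From E = E° − (0.0592/n) log Q: log Q = (E° − E)·n/0.0592 = (+0.56 − (+0.527))·2/0.0592 = 1.1149.
So 1·log[Co²⁺] = 1·log(0.0882) − log Q = -1.0545 − (1.1149) = -2.1694; [Co²⁺] = 10^(-2.1694) ≈ 0.0068 M.

0.0068 M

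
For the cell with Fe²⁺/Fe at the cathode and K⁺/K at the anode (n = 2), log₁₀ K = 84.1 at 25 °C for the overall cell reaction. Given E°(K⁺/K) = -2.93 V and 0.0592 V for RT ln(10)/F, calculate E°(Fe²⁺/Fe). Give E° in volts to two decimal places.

-0.44 V

E°cell = (0.0592/n)·log K = (0.0592/2)(84.1) = +2.489 V.
Since Fe²⁺/Fe is the cathode and K⁺/K the anode, E°cell = E°(Fe²⁺/Fe) − E°(K⁺/K).
So E°(Fe²⁺/Fe) = E°cell + E°(K⁺/K) = +2.489 + (-2.93) = -0.44 V.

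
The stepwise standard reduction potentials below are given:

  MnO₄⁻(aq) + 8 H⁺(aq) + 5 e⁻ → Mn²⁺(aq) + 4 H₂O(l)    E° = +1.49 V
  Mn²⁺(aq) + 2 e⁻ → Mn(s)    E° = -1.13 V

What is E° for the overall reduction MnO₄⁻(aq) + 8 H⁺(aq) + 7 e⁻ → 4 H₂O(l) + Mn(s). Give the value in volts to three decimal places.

+0.741 V

Adding the free-energy changes (−nFE°) of the two steps gives −n₃FE°₃ = −n₁FE°₁ − n₂FE°₂.
E°₃ = (5×+1.49 + 2×-1.13) / 7 = (+5.190) / 7 = +0.741 V.
E° values themselves are not directly additive — weighting by electron count is essential.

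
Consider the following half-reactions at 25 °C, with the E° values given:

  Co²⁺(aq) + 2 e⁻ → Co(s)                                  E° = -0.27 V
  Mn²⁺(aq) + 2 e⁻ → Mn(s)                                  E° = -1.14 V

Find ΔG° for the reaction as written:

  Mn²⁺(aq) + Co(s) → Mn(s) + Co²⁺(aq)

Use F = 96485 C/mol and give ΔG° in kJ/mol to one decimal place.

As written, Mn²⁺/Mn is reduced (cathode) and Co²⁺/Co is oxidised (anode), so E°cell = (-1.14) − (-0.27) = -0.87 V.
Balancing electrons gives n = 2.
ΔG° = −nFE° = −(2)(96485)(-0.87) = 167,884 J = +167.9 kJ/mol.

+167.9 kJ/mol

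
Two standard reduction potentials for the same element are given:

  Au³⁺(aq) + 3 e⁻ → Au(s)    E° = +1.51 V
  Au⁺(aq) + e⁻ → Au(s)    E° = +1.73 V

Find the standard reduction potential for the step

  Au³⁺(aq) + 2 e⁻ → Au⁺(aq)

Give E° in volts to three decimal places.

Sequential free energies add, so n₃E°₃ = n₁E°₁ + n₂E°₂.
With n₃ = 3, and the known step contributing 1×(+1.73) V, the unknown satisfies 2·E° = 3×(+1.51) − 1×(+1.73) = +2.800.
E° = +2.800 / 2 = +1.400 V.

+1.400 V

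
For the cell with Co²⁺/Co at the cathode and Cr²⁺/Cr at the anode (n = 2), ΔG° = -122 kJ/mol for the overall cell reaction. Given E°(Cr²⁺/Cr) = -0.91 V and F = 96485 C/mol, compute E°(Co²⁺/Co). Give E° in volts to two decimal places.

-0.28 V

E°cell = −ΔG°/(nF) = −(-122×10³)/((2)(96485)) = +0.632 V.
Since Co²⁺/Co is the cathode and Cr²⁺/Cr the anode, E°cell = E°(Co²⁺/Co) − E°(Cr²⁺/Cr).
So E°(Co²⁺/Co) = E°cell + E°(Cr²⁺/Cr) = +0.632 + (-0.91) = -0.28 V.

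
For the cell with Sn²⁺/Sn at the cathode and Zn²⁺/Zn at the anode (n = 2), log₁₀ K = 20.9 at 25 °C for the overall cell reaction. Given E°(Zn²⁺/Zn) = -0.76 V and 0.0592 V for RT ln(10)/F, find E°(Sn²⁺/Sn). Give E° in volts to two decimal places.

-0.14 V

E°cell = (0.0592/n)·log K = (0.0592/2)(20.9) = +0.619 V.
Since Sn²⁺/Sn is the cathode and Zn²⁺/Zn the anode, E°cell = E°(Sn²⁺/Sn) − E°(Zn²⁺/Zn).
So E°(Sn²⁺/Sn) = E°cell + E°(Zn²⁺/Zn) = +0.619 + (-0.76) = -0.14 V.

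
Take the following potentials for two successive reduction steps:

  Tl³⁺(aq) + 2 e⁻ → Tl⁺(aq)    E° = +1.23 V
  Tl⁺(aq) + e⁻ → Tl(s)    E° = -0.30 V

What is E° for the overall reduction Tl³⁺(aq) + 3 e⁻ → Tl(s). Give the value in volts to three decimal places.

+0.720 V

Adding the free-energy changes (−nFE°) of the two steps gives −n₃FE°₃ = −n₁FE°₁ − n₂FE°₂.
E°₃ = (2×+1.23 + 1×-0.30) / 3 = (+2.160) / 3 = +0.720 V.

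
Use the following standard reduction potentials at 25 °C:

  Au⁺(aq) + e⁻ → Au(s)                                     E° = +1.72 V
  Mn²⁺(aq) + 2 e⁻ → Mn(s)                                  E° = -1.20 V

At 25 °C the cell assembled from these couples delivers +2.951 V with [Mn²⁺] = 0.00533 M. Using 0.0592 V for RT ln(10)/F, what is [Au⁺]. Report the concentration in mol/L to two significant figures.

Au⁺/Au is the cathode, Mn²⁺/Mn the anode: E°cell = +2.92 V, n = 2.
Overall reaction: 2 Au⁺(aq) + Mn(s) → 2 Au(s) + Mn²⁺(aq); Q = [Mn²⁺]^1/[Au⁺]^2.
From E = E° − (0.0592/n) log Q: log Q = (E° − E)·n/0.0592 = (+2.92 − (+2.951))·2/0.0592 = -1.0473.
So 2·log[Au⁺] = 1·log(0.00533) − log Q = -2.2733 − (-1.0473) = -1.2260; log[Au⁺] = -1.2260 / 2 = -0.6130; [Au⁺] = 10^(-0.6130) ≈ 0.24 M.

0.24 M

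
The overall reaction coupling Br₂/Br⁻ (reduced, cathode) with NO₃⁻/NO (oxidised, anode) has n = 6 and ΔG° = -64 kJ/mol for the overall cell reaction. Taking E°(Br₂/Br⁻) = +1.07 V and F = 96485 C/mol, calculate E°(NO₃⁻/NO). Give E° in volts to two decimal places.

+0.96 V

E°cell = −ΔG°/(nF) = −(-64×10³)/((6)(96485)) = +0.111 V.
Since Br₂/Br⁻ is the cathode and NO₃⁻/NO the anode, E°cell = E°(Br₂/Br⁻) − E°(NO₃⁻/NO).
So E°(NO₃⁻/NO) = E°(Br₂/Br⁻) − E°cell = (+1.07) − (+0.111) = +0.96 V.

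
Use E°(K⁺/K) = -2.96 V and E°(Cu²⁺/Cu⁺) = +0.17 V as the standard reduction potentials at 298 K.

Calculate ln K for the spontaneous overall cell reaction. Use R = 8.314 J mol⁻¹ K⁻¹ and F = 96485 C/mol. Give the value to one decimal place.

121.9

Cathode: Cu²⁺/Cu⁺; anode: K⁺/K. E°cell = (+0.17) − (-2.96) = +3.13 V, with n = 1.
ΔG° = −nFE° = −RT ln K, so ln K = nFE°/(RT) = (1)(96485)(+3.13) / ((8.314)(298)) = 121.893.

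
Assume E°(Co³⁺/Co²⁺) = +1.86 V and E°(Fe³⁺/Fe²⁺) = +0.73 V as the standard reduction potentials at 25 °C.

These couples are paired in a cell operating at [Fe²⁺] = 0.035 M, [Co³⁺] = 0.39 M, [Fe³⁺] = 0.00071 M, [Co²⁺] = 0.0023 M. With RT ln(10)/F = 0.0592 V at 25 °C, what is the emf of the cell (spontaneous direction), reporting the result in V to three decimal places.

+1.362 V

Co³⁺/Co²⁺ is the cathode (higher E°), Fe³⁺/Fe²⁺ the anode: E°cell = +1.86 − (+0.73) = +1.13 V, n = 1.
Overall: Co³⁺(aq) + Fe²⁺(aq) → Co²⁺(aq) + Fe³⁺(aq)
Q = [Co²⁺]·[Fe³⁺] / ([Co³⁺]·[Fe²⁺]); log Q = -3.922.
E = E° − (0.0592/n) log Q = +1.13 − (0.0592/1)(-3.922) = +1.362 V.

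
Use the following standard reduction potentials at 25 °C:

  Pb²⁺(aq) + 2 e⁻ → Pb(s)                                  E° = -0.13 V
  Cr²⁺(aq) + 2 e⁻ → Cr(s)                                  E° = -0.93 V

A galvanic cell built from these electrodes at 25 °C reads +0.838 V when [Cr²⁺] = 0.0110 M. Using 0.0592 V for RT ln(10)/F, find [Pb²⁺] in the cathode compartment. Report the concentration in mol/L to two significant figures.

0.21 M

Pb²⁺/Pb is the cathode, Cr²⁺/Cr the anode: E°cell = +0.80 V, n = 2.
Overall reaction: Pb²⁺(aq) + Cr(s) → Pb(s) + Cr²⁺(aq); Q = [Cr²⁺]^1/[Pb²⁺]^1.
From E = E° − (0.0592/n) log Q: log Q = (E° − E)·n/0.0592 = (+0.80 − (+0.838))·2/0.0592 = -1.2838.
So 1·log[Pb²⁺] = 1·log(0.011) − log Q = -1.9586 − (-1.2838) = -0.6748; [Pb²⁺] = 10^(-0.6748) ≈ 0.21 M.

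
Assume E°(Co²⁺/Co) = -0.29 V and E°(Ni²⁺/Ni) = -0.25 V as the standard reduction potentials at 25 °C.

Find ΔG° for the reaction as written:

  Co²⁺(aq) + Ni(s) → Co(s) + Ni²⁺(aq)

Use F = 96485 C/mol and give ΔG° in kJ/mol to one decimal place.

As written, Co²⁺/Co is reduced (cathode) and Ni²⁺/Ni is oxidised (anode), so E°cell = (-0.29) − (-0.25) = -0.04 V.
Balancing electrons gives n = 2.
ΔG° = −nFE° = −(2)(96485)(-0.04) = 7,719 J = +7.7 kJ/mol.

+7.7 kJ/mol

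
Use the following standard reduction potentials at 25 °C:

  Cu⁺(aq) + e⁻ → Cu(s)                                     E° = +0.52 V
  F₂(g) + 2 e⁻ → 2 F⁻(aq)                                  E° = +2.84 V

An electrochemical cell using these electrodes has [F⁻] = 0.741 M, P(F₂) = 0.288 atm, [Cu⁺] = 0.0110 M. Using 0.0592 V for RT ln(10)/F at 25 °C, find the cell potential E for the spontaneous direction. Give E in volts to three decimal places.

+2.428 V

F₂/F⁻ is the cathode (higher E°), Cu⁺/Cu the anode: E°cell = +2.84 − (+0.52) = +2.32 V, n = 2.
Overall: F₂(g) + 2 Cu(s) → 2 F⁻(aq) + 2 Cu⁺(aq)
Q = [F⁻]^2·[Cu⁺]^2 / (P(F₂)); log Q = -3.637.
E = E° − (0.0592/n) log Q = +2.32 − (0.0592/2)(-3.637) = +2.428 V.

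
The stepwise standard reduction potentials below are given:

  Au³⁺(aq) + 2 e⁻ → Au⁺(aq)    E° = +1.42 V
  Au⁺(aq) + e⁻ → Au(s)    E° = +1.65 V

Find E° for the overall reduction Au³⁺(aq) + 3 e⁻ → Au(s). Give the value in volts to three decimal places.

Adding the free-energy changes (−nFE°) of the two steps gives −n₃FE°₃ = −n₁FE°₁ − n₂FE°₂.
E°₃ = (2×+1.42 + 1×+1.65) / 3 = (+4.490) / 3 = +1.497 V.

+1.497 V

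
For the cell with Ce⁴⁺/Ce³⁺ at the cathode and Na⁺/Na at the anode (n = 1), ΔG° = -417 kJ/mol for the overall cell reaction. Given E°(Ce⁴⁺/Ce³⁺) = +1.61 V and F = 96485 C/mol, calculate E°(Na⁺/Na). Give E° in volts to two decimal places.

-2.71 V

E°cell = −ΔG°/(nF) = −(-417×10³)/((1)(96485)) = +4.322 V.
Since Ce⁴⁺/Ce³⁺ is the cathode and Na⁺/Na the anode, E°cell = E°(Ce⁴⁺/Ce³⁺) − E°(Na⁺/Na).
So E°(Na⁺/Na) = E°(Ce⁴⁺/Ce³⁺) − E°cell = (+1.61) − (+4.322) = -2.71 V.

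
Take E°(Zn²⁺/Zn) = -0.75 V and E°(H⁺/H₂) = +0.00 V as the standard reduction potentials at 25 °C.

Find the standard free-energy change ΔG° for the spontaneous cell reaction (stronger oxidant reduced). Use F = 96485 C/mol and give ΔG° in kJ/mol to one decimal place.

H⁺/H₂ (E° = +0.00 V) is the cathode; Zn²⁺/Zn (E° = -0.75 V) is the anode, so E°cell = +0.75 V.
Balancing electrons gives n = 2 (lcm of 2 and 2).
ΔG° = −nFE° = −(2)(96485)(+0.75) = -144,728 J = -144.7 kJ/mol.

-144.7 kJ/mol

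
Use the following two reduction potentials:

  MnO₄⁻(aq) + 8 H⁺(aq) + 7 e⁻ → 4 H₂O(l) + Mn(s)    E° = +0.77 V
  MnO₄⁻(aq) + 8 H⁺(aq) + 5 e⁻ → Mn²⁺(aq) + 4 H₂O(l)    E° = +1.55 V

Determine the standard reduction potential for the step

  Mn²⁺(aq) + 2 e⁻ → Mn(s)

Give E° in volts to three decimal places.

Sequential free energies add, so n₃E°₃ = n₁E°₁ + n₂E°₂.
With n₃ = 7, and the known step contributing 5×(+1.55) V, the unknown satisfies 2·E° = 7×(+0.77) − 5×(+1.55) = -2.360.
E° = -2.360 / 2 = -1.180 V.

-1.180 V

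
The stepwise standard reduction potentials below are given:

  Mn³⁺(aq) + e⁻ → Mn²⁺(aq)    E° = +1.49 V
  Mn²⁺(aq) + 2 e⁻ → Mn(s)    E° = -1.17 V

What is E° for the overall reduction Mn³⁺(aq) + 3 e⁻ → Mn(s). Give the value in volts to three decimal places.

-0.283 V

Adding the free-energy changes (−nFE°) of the two steps gives −n₃FE°₃ = −n₁FE°₁ − n₂FE°₂.
E°₃ = (1×+1.49 + 2×-1.17) / 3 = (-0.850) / 3 = -0.283 V.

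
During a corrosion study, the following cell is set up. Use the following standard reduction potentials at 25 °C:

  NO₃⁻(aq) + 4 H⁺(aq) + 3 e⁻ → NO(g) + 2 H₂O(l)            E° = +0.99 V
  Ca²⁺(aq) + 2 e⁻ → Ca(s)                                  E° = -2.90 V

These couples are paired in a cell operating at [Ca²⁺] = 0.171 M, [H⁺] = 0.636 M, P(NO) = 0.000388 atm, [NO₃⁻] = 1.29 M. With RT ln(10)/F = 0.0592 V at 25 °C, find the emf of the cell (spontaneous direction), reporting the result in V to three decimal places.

+3.967 V

NO₃⁻/NO is the cathode (higher E°), Ca²⁺/Ca the anode: E°cell = +0.99 − (-2.90) = +3.89 V, n = 6.
Overall: 2 NO₃⁻(aq) + 8 H⁺(aq) + 3 Ca(s) → 2 NO(g) + 4 H₂O(l) + 3 Ca²⁺(aq)
Q = P(NO)^2·[Ca²⁺]^3 / ([NO₃⁻]^2·[H⁺]^8); log Q = -7.772.
E = E° − (0.0592/n) log Q = +3.89 − (0.0592/6)(-7.772) = +3.967 V.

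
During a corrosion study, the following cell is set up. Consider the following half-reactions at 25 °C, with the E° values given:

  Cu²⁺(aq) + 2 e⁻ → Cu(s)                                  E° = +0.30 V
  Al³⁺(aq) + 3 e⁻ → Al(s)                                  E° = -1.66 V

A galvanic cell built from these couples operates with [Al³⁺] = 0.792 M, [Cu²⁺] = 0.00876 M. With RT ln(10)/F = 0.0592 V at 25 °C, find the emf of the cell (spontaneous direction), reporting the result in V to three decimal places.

+1.901 V

Cu²⁺/Cu is the cathode (higher E°), Al³⁺/Al the anode: E°cell = +0.30 − (-1.66) = +1.96 V, n = 6.
Overall: 3 Cu²⁺(aq) + 2 Al(s) → 3 Cu(s) + 2 Al³⁺(aq)
Q = [Al³⁺]^2 / ([Cu²⁺]^3); log Q = 5.970.
E = E° − (0.0592/n) log Q = +1.96 − (0.0592/6)(5.970) = +1.901 V.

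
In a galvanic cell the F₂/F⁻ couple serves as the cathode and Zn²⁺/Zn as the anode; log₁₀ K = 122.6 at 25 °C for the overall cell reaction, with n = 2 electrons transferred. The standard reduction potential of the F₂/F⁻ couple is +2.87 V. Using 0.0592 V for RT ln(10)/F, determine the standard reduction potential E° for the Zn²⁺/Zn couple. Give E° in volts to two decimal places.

E°cell = (0.0592/n)·log K = (0.0592/2)(122.6) = +3.629 V.
Since F₂/F⁻ is the cathode and Zn²⁺/Zn the anode, E°cell = E°(F₂/F⁻) − E°(Zn²⁺/Zn).
So E°(Zn²⁺/Zn) = E°(F₂/F⁻) − E°cell = (+2.87) − (+3.629) = -0.76 V.

-0.76 V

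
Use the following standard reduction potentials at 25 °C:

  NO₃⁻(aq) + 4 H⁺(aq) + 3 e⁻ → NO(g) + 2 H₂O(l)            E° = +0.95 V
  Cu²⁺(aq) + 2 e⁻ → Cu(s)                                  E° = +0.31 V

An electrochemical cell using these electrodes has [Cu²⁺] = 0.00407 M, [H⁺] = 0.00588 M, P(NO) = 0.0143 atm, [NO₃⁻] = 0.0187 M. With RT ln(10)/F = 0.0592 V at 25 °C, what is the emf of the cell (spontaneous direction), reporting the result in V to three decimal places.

NO₃⁻/NO is the cathode (higher E°), Cu²⁺/Cu the anode: E°cell = +0.95 − (+0.31) = +0.64 V, n = 6.
Overall: 2 NO₃⁻(aq) + 8 H⁺(aq) + 3 Cu(s) → 2 NO(g) + 4 H₂O(l) + 3 Cu²⁺(aq)
Q = P(NO)^2·[Cu²⁺]^3 / ([NO₃⁻]^2·[H⁺]^8); log Q = 10.441.
E = E° − (0.0592/n) log Q = +0.64 − (0.0592/6)(10.441) = +0.537 V.

+0.537 V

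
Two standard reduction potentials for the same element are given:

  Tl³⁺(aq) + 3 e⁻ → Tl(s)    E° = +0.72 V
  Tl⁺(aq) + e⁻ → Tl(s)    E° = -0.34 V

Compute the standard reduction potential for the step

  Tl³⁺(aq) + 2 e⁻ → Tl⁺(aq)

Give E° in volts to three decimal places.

Sequential free energies add, so n₃E°₃ = n₁E°₁ + n₂E°₂.
With n₃ = 3, and the known step contributing 1×(-0.34) V, the unknown satisfies 2·E° = 3×(+0.72) − 1×(-0.34) = +2.500.
E° = +2.500 / 2 = +1.250 V.

+1.250 V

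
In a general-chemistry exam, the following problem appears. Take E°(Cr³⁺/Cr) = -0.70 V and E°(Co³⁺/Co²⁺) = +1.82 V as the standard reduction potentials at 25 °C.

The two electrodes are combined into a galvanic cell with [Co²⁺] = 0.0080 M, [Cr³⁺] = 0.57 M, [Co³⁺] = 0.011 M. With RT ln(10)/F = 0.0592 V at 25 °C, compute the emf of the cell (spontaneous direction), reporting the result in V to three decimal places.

+2.533 V

Co³⁺/Co²⁺ is the cathode (higher E°), Cr³⁺/Cr the anode: E°cell = +1.82 − (-0.70) = +2.52 V, n = 3.
Overall: 3 Co³⁺(aq) + Cr(s) → 3 Co²⁺(aq) + Cr³⁺(aq)
Q = [Co²⁺]^3·[Cr³⁺] / ([Co³⁺]^3); log Q = -0.659.
E = E° − (0.0592/n) log Q = +2.52 − (0.0592/3)(-0.659) = +2.533 V.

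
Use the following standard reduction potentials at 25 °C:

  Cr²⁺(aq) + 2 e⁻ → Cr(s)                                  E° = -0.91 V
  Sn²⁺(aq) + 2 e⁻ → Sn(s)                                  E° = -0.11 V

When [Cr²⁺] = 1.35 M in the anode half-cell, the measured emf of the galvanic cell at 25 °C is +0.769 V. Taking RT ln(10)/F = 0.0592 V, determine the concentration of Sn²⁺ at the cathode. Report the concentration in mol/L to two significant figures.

Sn²⁺/Sn is the cathode, Cr²⁺/Cr the anode: E°cell = +0.80 V, n = 2.
Overall reaction: Sn²⁺(aq) + Cr(s) → Sn(s) + Cr²⁺(aq); Q = [Cr²⁺]^1/[Sn²⁺]^1.
From E = E° − (0.0592/n) log Q: log Q = (E° − E)·n/0.0592 = (+0.80 − (+0.769))·2/0.0592 = 1.0473.
So 1·log[Sn²⁺] = 1·log(1.35) − log Q = 0.1303 − (1.0473) = -0.9170; [Sn²⁺] = 10^(-0.9170) ≈ 0.12 M.

0.12 M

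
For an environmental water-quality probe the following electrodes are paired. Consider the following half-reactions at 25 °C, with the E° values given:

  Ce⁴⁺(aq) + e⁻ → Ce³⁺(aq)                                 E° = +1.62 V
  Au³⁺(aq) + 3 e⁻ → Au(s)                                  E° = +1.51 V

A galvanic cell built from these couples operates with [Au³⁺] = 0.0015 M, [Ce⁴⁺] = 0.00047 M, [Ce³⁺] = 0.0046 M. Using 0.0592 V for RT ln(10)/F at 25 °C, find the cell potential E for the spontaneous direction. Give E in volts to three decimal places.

Ce⁴⁺/Ce³⁺ is the cathode (higher E°), Au³⁺/Au the anode: E°cell = +1.62 − (+1.51) = +0.11 V, n = 3.
Overall: 3 Ce⁴⁺(aq) + Au(s) → 3 Ce³⁺(aq) + Au³⁺(aq)
Q = [Ce³⁺]^3·[Au³⁺] / ([Ce⁴⁺]^3); log Q = 0.148.
E = E° − (0.0592/n) log Q = +0.11 − (0.0592/3)(0.148) = +0.107 V.

+0.107 V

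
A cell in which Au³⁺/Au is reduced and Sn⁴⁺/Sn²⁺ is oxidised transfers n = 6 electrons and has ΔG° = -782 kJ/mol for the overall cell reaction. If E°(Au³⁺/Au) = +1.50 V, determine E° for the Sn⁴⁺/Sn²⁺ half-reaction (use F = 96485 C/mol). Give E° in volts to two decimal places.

+0.15 V

E°cell = −ΔG°/(nF) = −(-782×10³)/((6)(96485)) = +1.351 V.
Since Au³⁺/Au is the cathode and Sn⁴⁺/Sn²⁺ the anode, E°cell = E°(Au³⁺/Au) − E°(Sn⁴⁺/Sn²⁺).
So E°(Sn⁴⁺/Sn²⁺) = E°(Au³⁺/Au) − E°cell = (+1.50) − (+1.351) = +0.15 V.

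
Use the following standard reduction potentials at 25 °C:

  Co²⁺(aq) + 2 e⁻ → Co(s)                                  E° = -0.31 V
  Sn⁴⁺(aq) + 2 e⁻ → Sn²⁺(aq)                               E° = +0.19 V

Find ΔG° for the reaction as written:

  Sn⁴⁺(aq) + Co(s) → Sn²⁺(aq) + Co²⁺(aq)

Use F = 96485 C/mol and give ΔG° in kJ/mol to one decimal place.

As written, Sn⁴⁺/Sn²⁺ is reduced (cathode) and Co²⁺/Co is oxidised (anode), so E°cell = (+0.19) − (-0.31) = +0.50 V.
Balancing electrons gives n = 2.
ΔG° = −nFE° = −(2)(96485)(+0.50) = -96,485 J = -96.5 kJ/mol.

-96.5 kJ/mol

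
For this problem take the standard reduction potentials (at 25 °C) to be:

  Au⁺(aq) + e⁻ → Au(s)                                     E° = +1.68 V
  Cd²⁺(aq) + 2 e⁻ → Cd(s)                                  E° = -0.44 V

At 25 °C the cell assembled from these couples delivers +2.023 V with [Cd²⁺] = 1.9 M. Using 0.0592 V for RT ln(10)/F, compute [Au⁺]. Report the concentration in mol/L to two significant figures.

0.032 M

Au⁺/Au is the cathode, Cd²⁺/Cd the anode: E°cell = +2.12 V, n = 2.
Overall reaction: 2 Au⁺(aq) + Cd(s) → 2 Au(s) + Cd²⁺(aq); Q = [Cd²⁺]^1/[Au⁺]^2.
From E = E° − (0.0592/n) log Q: log Q = (E° − E)·n/0.0592 = (+2.12 − (+2.023))·2/0.0592 = 3.2770.
So 2·log[Au⁺] = 1·log(1.9) − log Q = 0.2788 − (3.2770) = -2.9982; log[Au⁺] = -2.9982 / 2 = -1.4991; [Au⁺] = 10^(-1.4991) ≈ 0.032 M.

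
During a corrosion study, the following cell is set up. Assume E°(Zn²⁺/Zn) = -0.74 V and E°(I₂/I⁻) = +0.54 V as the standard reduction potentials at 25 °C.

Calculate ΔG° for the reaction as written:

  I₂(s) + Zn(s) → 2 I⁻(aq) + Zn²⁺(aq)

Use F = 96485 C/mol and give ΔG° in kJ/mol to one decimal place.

As written, I₂/I⁻ is reduced (cathode) and Zn²⁺/Zn is oxidised (anode), so E°cell = (+0.54) − (-0.74) = +1.28 V.
Balancing electrons gives n = 2.
ΔG° = −nFE° = −(2)(96485)(+1.28) = -247,002 J = -247.0 kJ/mol.

-247.0 kJ/mol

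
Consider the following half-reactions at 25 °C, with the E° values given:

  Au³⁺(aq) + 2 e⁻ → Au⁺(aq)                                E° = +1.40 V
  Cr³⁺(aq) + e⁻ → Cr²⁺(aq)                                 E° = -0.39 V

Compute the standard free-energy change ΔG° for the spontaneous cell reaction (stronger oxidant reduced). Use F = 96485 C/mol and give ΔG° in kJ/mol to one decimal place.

Au³⁺/Au⁺ (E° = +1.40 V) is the cathode; Cr³⁺/Cr²⁺ (E° = -0.39 V) is the anode, so E°cell = +1.79 V.
Balancing electrons gives n = 2 (lcm of 2 and 1).
ΔG° = −nFE° = −(2)(96485)(+1.79) = -345,416 J = -345.4 kJ/mol.

-345.4 kJ/mol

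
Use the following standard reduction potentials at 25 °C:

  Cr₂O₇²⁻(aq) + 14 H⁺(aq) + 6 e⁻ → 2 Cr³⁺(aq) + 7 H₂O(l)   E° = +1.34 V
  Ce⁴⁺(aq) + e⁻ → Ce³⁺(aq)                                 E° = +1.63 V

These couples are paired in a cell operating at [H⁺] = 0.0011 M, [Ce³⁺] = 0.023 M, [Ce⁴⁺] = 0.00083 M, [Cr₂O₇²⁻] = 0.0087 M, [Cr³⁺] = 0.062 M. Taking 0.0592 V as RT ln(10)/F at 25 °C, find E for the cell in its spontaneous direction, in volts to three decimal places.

Ce⁴⁺/Ce³⁺ is the cathode (higher E°), Cr₂O₇²⁻/Cr³⁺ the anode: E°cell = +1.63 − (+1.34) = +0.29 V, n = 6.
Overall: 6 Ce⁴⁺(aq) + 2 Cr³⁺(aq) + 7 H₂O(l) → 6 Ce³⁺(aq) + Cr₂O₇²⁻(aq) + 14 H⁺(aq)
Q = [Ce³⁺]^6·[Cr₂O₇²⁻]·[H⁺]^14 / ([Ce⁴⁺]^6·[Cr³⁺]^2); log Q = -32.410.
E = E° − (0.0592/n) log Q = +0.29 − (0.0592/6)(-32.410) = +0.610 V.

+0.610 V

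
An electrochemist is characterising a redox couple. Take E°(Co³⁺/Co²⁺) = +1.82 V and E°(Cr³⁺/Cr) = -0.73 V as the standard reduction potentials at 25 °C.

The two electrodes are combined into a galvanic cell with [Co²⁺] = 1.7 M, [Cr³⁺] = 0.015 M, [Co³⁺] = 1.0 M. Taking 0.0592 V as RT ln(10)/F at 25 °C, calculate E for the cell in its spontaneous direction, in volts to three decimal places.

Co³⁺/Co²⁺ is the cathode (higher E°), Cr³⁺/Cr the anode: E°cell = +1.82 − (-0.73) = +2.55 V, n = 3.
Overall: 3 Co³⁺(aq) + Cr(s) → 3 Co²⁺(aq) + Cr³⁺(aq)
Q = [Co²⁺]^3·[Cr³⁺] / ([Co³⁺]^3); log Q = -1.133.
E = E° − (0.0592/n) log Q = +2.55 − (0.0592/3)(-1.133) = +2.572 V.

+2.572 V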